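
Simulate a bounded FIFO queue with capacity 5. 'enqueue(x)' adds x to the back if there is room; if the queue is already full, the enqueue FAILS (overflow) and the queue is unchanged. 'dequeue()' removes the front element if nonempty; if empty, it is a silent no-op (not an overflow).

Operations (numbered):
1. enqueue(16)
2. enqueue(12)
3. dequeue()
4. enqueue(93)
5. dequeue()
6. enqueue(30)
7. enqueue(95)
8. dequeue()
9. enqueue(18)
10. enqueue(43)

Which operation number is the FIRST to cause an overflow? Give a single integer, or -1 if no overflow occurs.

1. enqueue(16): size=1
2. enqueue(12): size=2
3. dequeue(): size=1
4. enqueue(93): size=2
5. dequeue(): size=1
6. enqueue(30): size=2
7. enqueue(95): size=3
8. dequeue(): size=2
9. enqueue(18): size=3
10. enqueue(43): size=4

Answer: -1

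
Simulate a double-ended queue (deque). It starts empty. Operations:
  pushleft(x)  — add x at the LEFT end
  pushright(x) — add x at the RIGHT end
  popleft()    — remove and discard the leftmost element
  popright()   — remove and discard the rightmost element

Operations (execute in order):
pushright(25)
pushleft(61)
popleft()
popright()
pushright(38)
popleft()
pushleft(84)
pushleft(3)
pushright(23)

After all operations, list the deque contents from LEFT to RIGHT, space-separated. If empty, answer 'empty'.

pushright(25): [25]
pushleft(61): [61, 25]
popleft(): [25]
popright(): []
pushright(38): [38]
popleft(): []
pushleft(84): [84]
pushleft(3): [3, 84]
pushright(23): [3, 84, 23]

Answer: 3 84 23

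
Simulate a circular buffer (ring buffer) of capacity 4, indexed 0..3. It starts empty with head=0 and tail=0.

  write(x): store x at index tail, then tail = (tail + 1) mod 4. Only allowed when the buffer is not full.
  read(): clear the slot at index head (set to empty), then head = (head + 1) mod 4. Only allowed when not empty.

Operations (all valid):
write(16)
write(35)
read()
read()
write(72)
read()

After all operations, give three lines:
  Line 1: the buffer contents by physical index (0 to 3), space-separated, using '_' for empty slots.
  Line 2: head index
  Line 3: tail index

Answer: _ _ _ _
3
3

Derivation:
write(16): buf=[16 _ _ _], head=0, tail=1, size=1
write(35): buf=[16 35 _ _], head=0, tail=2, size=2
read(): buf=[_ 35 _ _], head=1, tail=2, size=1
read(): buf=[_ _ _ _], head=2, tail=2, size=0
write(72): buf=[_ _ 72 _], head=2, tail=3, size=1
read(): buf=[_ _ _ _], head=3, tail=3, size=0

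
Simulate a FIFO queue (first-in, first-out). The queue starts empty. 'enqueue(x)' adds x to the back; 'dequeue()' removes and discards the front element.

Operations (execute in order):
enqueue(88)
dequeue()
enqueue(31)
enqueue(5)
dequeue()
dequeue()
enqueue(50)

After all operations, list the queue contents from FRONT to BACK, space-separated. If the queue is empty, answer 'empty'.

Answer: 50

Derivation:
enqueue(88): [88]
dequeue(): []
enqueue(31): [31]
enqueue(5): [31, 5]
dequeue(): [5]
dequeue(): []
enqueue(50): [50]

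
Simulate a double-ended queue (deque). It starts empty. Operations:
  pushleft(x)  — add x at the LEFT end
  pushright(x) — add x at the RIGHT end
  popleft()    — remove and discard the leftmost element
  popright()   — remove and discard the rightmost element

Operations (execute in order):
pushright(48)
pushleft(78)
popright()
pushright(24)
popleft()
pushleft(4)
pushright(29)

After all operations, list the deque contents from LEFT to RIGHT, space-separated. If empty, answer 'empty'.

pushright(48): [48]
pushleft(78): [78, 48]
popright(): [78]
pushright(24): [78, 24]
popleft(): [24]
pushleft(4): [4, 24]
pushright(29): [4, 24, 29]

Answer: 4 24 29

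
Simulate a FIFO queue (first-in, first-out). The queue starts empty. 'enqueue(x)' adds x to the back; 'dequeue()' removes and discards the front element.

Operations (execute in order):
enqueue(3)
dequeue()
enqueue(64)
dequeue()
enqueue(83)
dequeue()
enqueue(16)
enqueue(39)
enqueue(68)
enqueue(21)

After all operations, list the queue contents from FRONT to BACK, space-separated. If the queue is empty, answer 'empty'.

enqueue(3): [3]
dequeue(): []
enqueue(64): [64]
dequeue(): []
enqueue(83): [83]
dequeue(): []
enqueue(16): [16]
enqueue(39): [16, 39]
enqueue(68): [16, 39, 68]
enqueue(21): [16, 39, 68, 21]

Answer: 16 39 68 21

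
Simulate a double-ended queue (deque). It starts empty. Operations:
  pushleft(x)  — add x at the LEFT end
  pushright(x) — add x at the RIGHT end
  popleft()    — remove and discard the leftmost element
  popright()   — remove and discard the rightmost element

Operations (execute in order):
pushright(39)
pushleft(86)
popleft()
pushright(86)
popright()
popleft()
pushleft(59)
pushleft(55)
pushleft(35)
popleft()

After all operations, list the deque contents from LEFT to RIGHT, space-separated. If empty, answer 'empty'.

Answer: 55 59

Derivation:
pushright(39): [39]
pushleft(86): [86, 39]
popleft(): [39]
pushright(86): [39, 86]
popright(): [39]
popleft(): []
pushleft(59): [59]
pushleft(55): [55, 59]
pushleft(35): [35, 55, 59]
popleft(): [55, 59]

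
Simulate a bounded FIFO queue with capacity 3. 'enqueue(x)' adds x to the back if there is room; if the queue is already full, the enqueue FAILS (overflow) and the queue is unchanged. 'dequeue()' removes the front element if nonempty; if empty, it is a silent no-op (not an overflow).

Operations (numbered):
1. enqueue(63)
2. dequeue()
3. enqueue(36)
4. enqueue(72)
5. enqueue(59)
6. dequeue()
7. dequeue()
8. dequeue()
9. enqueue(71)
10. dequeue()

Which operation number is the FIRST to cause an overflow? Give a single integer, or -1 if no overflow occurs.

1. enqueue(63): size=1
2. dequeue(): size=0
3. enqueue(36): size=1
4. enqueue(72): size=2
5. enqueue(59): size=3
6. dequeue(): size=2
7. dequeue(): size=1
8. dequeue(): size=0
9. enqueue(71): size=1
10. dequeue(): size=0

Answer: -1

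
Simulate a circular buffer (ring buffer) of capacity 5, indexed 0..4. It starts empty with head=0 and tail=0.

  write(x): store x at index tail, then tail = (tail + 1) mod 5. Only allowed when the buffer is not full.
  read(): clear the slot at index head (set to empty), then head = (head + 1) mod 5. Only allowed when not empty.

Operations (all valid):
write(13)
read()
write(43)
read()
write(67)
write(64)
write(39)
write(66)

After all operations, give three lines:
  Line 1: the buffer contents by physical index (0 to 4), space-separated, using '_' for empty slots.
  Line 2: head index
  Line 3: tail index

Answer: 66 _ 67 64 39
2
1

Derivation:
write(13): buf=[13 _ _ _ _], head=0, tail=1, size=1
read(): buf=[_ _ _ _ _], head=1, tail=1, size=0
write(43): buf=[_ 43 _ _ _], head=1, tail=2, size=1
read(): buf=[_ _ _ _ _], head=2, tail=2, size=0
write(67): buf=[_ _ 67 _ _], head=2, tail=3, size=1
write(64): buf=[_ _ 67 64 _], head=2, tail=4, size=2
write(39): buf=[_ _ 67 64 39], head=2, tail=0, size=3
write(66): buf=[66 _ 67 64 39], head=2, tail=1, size=4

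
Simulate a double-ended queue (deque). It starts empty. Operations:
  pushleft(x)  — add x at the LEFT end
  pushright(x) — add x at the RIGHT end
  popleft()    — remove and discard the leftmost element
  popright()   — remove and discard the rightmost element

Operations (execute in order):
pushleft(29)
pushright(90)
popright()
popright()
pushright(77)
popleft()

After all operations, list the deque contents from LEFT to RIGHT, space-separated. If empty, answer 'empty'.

pushleft(29): [29]
pushright(90): [29, 90]
popright(): [29]
popright(): []
pushright(77): [77]
popleft(): []

Answer: empty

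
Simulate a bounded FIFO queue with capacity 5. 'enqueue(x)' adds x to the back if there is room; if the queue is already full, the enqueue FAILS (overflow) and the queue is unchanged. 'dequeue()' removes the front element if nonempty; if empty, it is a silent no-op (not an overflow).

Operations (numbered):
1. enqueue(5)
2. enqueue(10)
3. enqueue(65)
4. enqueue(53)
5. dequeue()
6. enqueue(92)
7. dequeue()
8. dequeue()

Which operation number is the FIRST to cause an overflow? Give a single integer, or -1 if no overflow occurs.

Answer: -1

Derivation:
1. enqueue(5): size=1
2. enqueue(10): size=2
3. enqueue(65): size=3
4. enqueue(53): size=4
5. dequeue(): size=3
6. enqueue(92): size=4
7. dequeue(): size=3
8. dequeue(): size=2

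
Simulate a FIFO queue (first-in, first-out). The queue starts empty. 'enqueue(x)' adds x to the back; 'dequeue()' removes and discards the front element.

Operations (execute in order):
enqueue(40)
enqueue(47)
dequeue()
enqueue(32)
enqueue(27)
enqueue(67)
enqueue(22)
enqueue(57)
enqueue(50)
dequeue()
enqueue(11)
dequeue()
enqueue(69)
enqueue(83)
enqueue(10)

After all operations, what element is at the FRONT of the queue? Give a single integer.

Answer: 27

Derivation:
enqueue(40): queue = [40]
enqueue(47): queue = [40, 47]
dequeue(): queue = [47]
enqueue(32): queue = [47, 32]
enqueue(27): queue = [47, 32, 27]
enqueue(67): queue = [47, 32, 27, 67]
enqueue(22): queue = [47, 32, 27, 67, 22]
enqueue(57): queue = [47, 32, 27, 67, 22, 57]
enqueue(50): queue = [47, 32, 27, 67, 22, 57, 50]
dequeue(): queue = [32, 27, 67, 22, 57, 50]
enqueue(11): queue = [32, 27, 67, 22, 57, 50, 11]
dequeue(): queue = [27, 67, 22, 57, 50, 11]
enqueue(69): queue = [27, 67, 22, 57, 50, 11, 69]
enqueue(83): queue = [27, 67, 22, 57, 50, 11, 69, 83]
enqueue(10): queue = [27, 67, 22, 57, 50, 11, 69, 83, 10]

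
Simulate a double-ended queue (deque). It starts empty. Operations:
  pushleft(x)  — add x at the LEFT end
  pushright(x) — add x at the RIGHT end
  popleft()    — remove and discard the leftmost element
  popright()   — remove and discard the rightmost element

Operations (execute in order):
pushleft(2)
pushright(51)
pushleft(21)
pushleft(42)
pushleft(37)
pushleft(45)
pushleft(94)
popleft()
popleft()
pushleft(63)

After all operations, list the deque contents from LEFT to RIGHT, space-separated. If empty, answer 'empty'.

Answer: 63 37 42 21 2 51

Derivation:
pushleft(2): [2]
pushright(51): [2, 51]
pushleft(21): [21, 2, 51]
pushleft(42): [42, 21, 2, 51]
pushleft(37): [37, 42, 21, 2, 51]
pushleft(45): [45, 37, 42, 21, 2, 51]
pushleft(94): [94, 45, 37, 42, 21, 2, 51]
popleft(): [45, 37, 42, 21, 2, 51]
popleft(): [37, 42, 21, 2, 51]
pushleft(63): [63, 37, 42, 21, 2, 51]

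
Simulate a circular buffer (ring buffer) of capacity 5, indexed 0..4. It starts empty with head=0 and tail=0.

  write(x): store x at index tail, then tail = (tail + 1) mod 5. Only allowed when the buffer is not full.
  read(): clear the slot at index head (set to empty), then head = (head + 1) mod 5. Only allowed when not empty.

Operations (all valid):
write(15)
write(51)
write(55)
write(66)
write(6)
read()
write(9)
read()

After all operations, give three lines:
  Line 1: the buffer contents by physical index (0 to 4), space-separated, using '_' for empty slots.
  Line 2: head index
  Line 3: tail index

Answer: 9 _ 55 66 6
2
1

Derivation:
write(15): buf=[15 _ _ _ _], head=0, tail=1, size=1
write(51): buf=[15 51 _ _ _], head=0, tail=2, size=2
write(55): buf=[15 51 55 _ _], head=0, tail=3, size=3
write(66): buf=[15 51 55 66 _], head=0, tail=4, size=4
write(6): buf=[15 51 55 66 6], head=0, tail=0, size=5
read(): buf=[_ 51 55 66 6], head=1, tail=0, size=4
write(9): buf=[9 51 55 66 6], head=1, tail=1, size=5
read(): buf=[9 _ 55 66 6], head=2, tail=1, size=4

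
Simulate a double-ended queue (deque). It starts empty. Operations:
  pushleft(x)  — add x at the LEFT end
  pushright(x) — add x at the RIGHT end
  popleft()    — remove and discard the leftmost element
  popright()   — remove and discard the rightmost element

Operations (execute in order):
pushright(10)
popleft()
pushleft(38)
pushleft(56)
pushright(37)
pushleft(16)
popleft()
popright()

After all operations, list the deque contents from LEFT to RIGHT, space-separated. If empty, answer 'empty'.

pushright(10): [10]
popleft(): []
pushleft(38): [38]
pushleft(56): [56, 38]
pushright(37): [56, 38, 37]
pushleft(16): [16, 56, 38, 37]
popleft(): [56, 38, 37]
popright(): [56, 38]

Answer: 56 38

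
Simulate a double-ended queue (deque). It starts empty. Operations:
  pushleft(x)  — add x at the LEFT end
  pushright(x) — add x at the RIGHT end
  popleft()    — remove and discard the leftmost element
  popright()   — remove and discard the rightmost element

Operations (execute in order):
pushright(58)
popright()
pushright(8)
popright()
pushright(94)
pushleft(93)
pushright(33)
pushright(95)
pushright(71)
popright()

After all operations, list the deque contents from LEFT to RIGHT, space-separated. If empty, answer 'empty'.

Answer: 93 94 33 95

Derivation:
pushright(58): [58]
popright(): []
pushright(8): [8]
popright(): []
pushright(94): [94]
pushleft(93): [93, 94]
pushright(33): [93, 94, 33]
pushright(95): [93, 94, 33, 95]
pushright(71): [93, 94, 33, 95, 71]
popright(): [93, 94, 33, 95]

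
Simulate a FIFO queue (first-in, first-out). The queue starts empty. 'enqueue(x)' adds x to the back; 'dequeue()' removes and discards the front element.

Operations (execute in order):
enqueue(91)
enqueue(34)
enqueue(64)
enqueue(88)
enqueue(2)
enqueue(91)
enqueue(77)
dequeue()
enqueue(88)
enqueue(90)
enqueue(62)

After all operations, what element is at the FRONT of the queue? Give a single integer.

Answer: 34

Derivation:
enqueue(91): queue = [91]
enqueue(34): queue = [91, 34]
enqueue(64): queue = [91, 34, 64]
enqueue(88): queue = [91, 34, 64, 88]
enqueue(2): queue = [91, 34, 64, 88, 2]
enqueue(91): queue = [91, 34, 64, 88, 2, 91]
enqueue(77): queue = [91, 34, 64, 88, 2, 91, 77]
dequeue(): queue = [34, 64, 88, 2, 91, 77]
enqueue(88): queue = [34, 64, 88, 2, 91, 77, 88]
enqueue(90): queue = [34, 64, 88, 2, 91, 77, 88, 90]
enqueue(62): queue = [34, 64, 88, 2, 91, 77, 88, 90, 62]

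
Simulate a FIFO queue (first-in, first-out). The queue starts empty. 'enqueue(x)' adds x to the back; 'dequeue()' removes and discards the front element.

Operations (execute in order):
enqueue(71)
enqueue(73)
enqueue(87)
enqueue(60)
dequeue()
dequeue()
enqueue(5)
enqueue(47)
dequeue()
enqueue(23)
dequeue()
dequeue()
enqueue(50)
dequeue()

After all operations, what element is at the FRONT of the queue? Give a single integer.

Answer: 23

Derivation:
enqueue(71): queue = [71]
enqueue(73): queue = [71, 73]
enqueue(87): queue = [71, 73, 87]
enqueue(60): queue = [71, 73, 87, 60]
dequeue(): queue = [73, 87, 60]
dequeue(): queue = [87, 60]
enqueue(5): queue = [87, 60, 5]
enqueue(47): queue = [87, 60, 5, 47]
dequeue(): queue = [60, 5, 47]
enqueue(23): queue = [60, 5, 47, 23]
dequeue(): queue = [5, 47, 23]
dequeue(): queue = [47, 23]
enqueue(50): queue = [47, 23, 50]
dequeue(): queue = [23, 50]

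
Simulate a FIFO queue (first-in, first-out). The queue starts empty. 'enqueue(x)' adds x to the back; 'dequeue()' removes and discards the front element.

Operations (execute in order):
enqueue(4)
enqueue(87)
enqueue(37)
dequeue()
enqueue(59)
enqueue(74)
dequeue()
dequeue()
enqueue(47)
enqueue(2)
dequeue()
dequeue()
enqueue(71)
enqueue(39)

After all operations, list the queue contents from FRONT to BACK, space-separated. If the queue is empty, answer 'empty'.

enqueue(4): [4]
enqueue(87): [4, 87]
enqueue(37): [4, 87, 37]
dequeue(): [87, 37]
enqueue(59): [87, 37, 59]
enqueue(74): [87, 37, 59, 74]
dequeue(): [37, 59, 74]
dequeue(): [59, 74]
enqueue(47): [59, 74, 47]
enqueue(2): [59, 74, 47, 2]
dequeue(): [74, 47, 2]
dequeue(): [47, 2]
enqueue(71): [47, 2, 71]
enqueue(39): [47, 2, 71, 39]

Answer: 47 2 71 39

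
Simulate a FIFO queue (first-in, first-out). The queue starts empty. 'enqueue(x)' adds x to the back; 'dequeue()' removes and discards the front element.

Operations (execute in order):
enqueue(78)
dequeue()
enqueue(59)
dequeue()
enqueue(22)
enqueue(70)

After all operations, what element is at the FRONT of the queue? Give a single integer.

enqueue(78): queue = [78]
dequeue(): queue = []
enqueue(59): queue = [59]
dequeue(): queue = []
enqueue(22): queue = [22]
enqueue(70): queue = [22, 70]

Answer: 22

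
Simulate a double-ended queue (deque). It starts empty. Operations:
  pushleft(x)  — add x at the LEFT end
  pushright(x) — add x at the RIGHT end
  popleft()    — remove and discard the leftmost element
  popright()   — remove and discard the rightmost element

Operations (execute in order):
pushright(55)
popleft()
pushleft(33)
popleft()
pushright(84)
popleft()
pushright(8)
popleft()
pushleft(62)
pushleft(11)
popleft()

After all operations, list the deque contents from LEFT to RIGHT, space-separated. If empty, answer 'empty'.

Answer: 62

Derivation:
pushright(55): [55]
popleft(): []
pushleft(33): [33]
popleft(): []
pushright(84): [84]
popleft(): []
pushright(8): [8]
popleft(): []
pushleft(62): [62]
pushleft(11): [11, 62]
popleft(): [62]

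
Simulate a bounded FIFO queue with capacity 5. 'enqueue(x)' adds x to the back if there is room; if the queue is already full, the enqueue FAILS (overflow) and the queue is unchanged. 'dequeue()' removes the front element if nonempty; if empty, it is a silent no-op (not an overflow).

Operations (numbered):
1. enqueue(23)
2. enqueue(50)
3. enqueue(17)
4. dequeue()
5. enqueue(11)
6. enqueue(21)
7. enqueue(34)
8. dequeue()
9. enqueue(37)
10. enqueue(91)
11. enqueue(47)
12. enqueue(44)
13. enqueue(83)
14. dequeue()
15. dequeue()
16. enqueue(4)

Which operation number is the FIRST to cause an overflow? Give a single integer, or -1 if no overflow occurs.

1. enqueue(23): size=1
2. enqueue(50): size=2
3. enqueue(17): size=3
4. dequeue(): size=2
5. enqueue(11): size=3
6. enqueue(21): size=4
7. enqueue(34): size=5
8. dequeue(): size=4
9. enqueue(37): size=5
10. enqueue(91): size=5=cap → OVERFLOW (fail)
11. enqueue(47): size=5=cap → OVERFLOW (fail)
12. enqueue(44): size=5=cap → OVERFLOW (fail)
13. enqueue(83): size=5=cap → OVERFLOW (fail)
14. dequeue(): size=4
15. dequeue(): size=3
16. enqueue(4): size=4

Answer: 10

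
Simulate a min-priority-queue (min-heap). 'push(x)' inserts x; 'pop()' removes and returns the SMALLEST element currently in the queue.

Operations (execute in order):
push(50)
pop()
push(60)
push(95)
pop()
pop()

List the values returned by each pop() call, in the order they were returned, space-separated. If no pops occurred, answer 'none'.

Answer: 50 60 95

Derivation:
push(50): heap contents = [50]
pop() → 50: heap contents = []
push(60): heap contents = [60]
push(95): heap contents = [60, 95]
pop() → 60: heap contents = [95]
pop() → 95: heap contents = []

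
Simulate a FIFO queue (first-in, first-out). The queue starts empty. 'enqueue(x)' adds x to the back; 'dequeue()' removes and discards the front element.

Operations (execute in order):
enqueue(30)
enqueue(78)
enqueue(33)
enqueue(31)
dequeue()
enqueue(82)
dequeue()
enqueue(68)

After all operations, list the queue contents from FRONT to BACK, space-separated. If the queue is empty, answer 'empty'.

enqueue(30): [30]
enqueue(78): [30, 78]
enqueue(33): [30, 78, 33]
enqueue(31): [30, 78, 33, 31]
dequeue(): [78, 33, 31]
enqueue(82): [78, 33, 31, 82]
dequeue(): [33, 31, 82]
enqueue(68): [33, 31, 82, 68]

Answer: 33 31 82 68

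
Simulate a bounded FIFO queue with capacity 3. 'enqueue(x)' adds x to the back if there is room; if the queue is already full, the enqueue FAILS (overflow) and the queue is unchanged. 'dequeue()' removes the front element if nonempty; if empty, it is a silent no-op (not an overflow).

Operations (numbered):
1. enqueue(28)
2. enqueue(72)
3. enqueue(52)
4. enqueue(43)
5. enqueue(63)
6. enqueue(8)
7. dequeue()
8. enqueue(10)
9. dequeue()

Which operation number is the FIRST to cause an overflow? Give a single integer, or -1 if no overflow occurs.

Answer: 4

Derivation:
1. enqueue(28): size=1
2. enqueue(72): size=2
3. enqueue(52): size=3
4. enqueue(43): size=3=cap → OVERFLOW (fail)
5. enqueue(63): size=3=cap → OVERFLOW (fail)
6. enqueue(8): size=3=cap → OVERFLOW (fail)
7. dequeue(): size=2
8. enqueue(10): size=3
9. dequeue(): size=2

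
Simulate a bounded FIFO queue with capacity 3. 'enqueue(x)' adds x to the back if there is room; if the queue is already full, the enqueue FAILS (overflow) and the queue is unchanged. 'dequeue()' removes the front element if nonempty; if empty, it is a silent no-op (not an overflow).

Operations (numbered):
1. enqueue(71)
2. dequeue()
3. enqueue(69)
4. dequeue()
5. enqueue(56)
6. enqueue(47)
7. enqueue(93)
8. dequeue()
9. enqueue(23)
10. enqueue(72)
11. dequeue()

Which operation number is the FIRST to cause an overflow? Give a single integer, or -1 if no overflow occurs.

1. enqueue(71): size=1
2. dequeue(): size=0
3. enqueue(69): size=1
4. dequeue(): size=0
5. enqueue(56): size=1
6. enqueue(47): size=2
7. enqueue(93): size=3
8. dequeue(): size=2
9. enqueue(23): size=3
10. enqueue(72): size=3=cap → OVERFLOW (fail)
11. dequeue(): size=2

Answer: 10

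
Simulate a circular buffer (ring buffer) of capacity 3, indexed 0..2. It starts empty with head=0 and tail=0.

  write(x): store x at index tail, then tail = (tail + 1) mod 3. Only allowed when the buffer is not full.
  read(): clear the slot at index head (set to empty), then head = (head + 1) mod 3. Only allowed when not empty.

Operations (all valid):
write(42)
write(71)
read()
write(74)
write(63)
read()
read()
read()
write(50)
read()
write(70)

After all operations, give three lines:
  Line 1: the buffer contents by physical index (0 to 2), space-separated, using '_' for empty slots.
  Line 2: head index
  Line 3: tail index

write(42): buf=[42 _ _], head=0, tail=1, size=1
write(71): buf=[42 71 _], head=0, tail=2, size=2
read(): buf=[_ 71 _], head=1, tail=2, size=1
write(74): buf=[_ 71 74], head=1, tail=0, size=2
write(63): buf=[63 71 74], head=1, tail=1, size=3
read(): buf=[63 _ 74], head=2, tail=1, size=2
read(): buf=[63 _ _], head=0, tail=1, size=1
read(): buf=[_ _ _], head=1, tail=1, size=0
write(50): buf=[_ 50 _], head=1, tail=2, size=1
read(): buf=[_ _ _], head=2, tail=2, size=0
write(70): buf=[_ _ 70], head=2, tail=0, size=1

Answer: _ _ 70
2
0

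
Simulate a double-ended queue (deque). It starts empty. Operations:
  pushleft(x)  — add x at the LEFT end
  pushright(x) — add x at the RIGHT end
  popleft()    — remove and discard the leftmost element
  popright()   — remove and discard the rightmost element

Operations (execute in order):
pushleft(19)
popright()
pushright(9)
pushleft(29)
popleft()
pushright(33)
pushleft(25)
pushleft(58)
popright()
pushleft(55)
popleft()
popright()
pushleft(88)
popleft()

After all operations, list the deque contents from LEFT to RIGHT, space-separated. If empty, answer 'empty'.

pushleft(19): [19]
popright(): []
pushright(9): [9]
pushleft(29): [29, 9]
popleft(): [9]
pushright(33): [9, 33]
pushleft(25): [25, 9, 33]
pushleft(58): [58, 25, 9, 33]
popright(): [58, 25, 9]
pushleft(55): [55, 58, 25, 9]
popleft(): [58, 25, 9]
popright(): [58, 25]
pushleft(88): [88, 58, 25]
popleft(): [58, 25]

Answer: 58 25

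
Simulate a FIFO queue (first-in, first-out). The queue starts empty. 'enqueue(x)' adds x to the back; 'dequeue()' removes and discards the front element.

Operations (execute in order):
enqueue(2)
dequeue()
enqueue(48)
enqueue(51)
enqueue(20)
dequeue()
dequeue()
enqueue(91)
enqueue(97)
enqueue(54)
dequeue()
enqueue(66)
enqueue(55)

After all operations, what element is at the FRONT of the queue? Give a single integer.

enqueue(2): queue = [2]
dequeue(): queue = []
enqueue(48): queue = [48]
enqueue(51): queue = [48, 51]
enqueue(20): queue = [48, 51, 20]
dequeue(): queue = [51, 20]
dequeue(): queue = [20]
enqueue(91): queue = [20, 91]
enqueue(97): queue = [20, 91, 97]
enqueue(54): queue = [20, 91, 97, 54]
dequeue(): queue = [91, 97, 54]
enqueue(66): queue = [91, 97, 54, 66]
enqueue(55): queue = [91, 97, 54, 66, 55]

Answer: 91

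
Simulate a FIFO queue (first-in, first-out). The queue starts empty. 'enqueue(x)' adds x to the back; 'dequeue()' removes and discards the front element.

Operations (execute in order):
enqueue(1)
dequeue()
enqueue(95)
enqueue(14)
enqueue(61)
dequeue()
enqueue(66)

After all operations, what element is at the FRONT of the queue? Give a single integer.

Answer: 14

Derivation:
enqueue(1): queue = [1]
dequeue(): queue = []
enqueue(95): queue = [95]
enqueue(14): queue = [95, 14]
enqueue(61): queue = [95, 14, 61]
dequeue(): queue = [14, 61]
enqueue(66): queue = [14, 61, 66]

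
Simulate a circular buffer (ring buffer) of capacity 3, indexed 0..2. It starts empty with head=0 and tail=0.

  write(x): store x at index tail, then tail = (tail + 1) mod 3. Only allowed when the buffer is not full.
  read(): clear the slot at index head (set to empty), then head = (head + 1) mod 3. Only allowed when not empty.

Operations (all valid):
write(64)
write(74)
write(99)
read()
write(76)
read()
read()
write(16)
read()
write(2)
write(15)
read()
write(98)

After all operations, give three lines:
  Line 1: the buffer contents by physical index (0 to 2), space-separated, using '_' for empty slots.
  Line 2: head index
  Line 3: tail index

write(64): buf=[64 _ _], head=0, tail=1, size=1
write(74): buf=[64 74 _], head=0, tail=2, size=2
write(99): buf=[64 74 99], head=0, tail=0, size=3
read(): buf=[_ 74 99], head=1, tail=0, size=2
write(76): buf=[76 74 99], head=1, tail=1, size=3
read(): buf=[76 _ 99], head=2, tail=1, size=2
read(): buf=[76 _ _], head=0, tail=1, size=1
write(16): buf=[76 16 _], head=0, tail=2, size=2
read(): buf=[_ 16 _], head=1, tail=2, size=1
write(2): buf=[_ 16 2], head=1, tail=0, size=2
write(15): buf=[15 16 2], head=1, tail=1, size=3
read(): buf=[15 _ 2], head=2, tail=1, size=2
write(98): buf=[15 98 2], head=2, tail=2, size=3

Answer: 15 98 2
2
2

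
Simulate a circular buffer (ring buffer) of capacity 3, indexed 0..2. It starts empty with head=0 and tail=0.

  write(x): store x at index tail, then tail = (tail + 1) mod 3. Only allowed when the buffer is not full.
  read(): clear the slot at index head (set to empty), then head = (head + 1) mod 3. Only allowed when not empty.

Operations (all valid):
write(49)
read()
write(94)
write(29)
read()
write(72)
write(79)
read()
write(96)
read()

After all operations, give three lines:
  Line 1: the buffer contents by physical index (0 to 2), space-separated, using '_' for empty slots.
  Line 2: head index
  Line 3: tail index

write(49): buf=[49 _ _], head=0, tail=1, size=1
read(): buf=[_ _ _], head=1, tail=1, size=0
write(94): buf=[_ 94 _], head=1, tail=2, size=1
write(29): buf=[_ 94 29], head=1, tail=0, size=2
read(): buf=[_ _ 29], head=2, tail=0, size=1
write(72): buf=[72 _ 29], head=2, tail=1, size=2
write(79): buf=[72 79 29], head=2, tail=2, size=3
read(): buf=[72 79 _], head=0, tail=2, size=2
write(96): buf=[72 79 96], head=0, tail=0, size=3
read(): buf=[_ 79 96], head=1, tail=0, size=2

Answer: _ 79 96
1
0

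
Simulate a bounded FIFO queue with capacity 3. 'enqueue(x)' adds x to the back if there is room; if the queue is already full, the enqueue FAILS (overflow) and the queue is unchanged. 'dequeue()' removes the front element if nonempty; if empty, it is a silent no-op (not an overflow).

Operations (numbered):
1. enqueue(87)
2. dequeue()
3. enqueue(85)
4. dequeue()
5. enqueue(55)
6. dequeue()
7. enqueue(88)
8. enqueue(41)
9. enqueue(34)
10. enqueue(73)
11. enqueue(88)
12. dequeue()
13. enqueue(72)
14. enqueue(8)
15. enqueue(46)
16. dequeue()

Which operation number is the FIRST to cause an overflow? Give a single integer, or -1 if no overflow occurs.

1. enqueue(87): size=1
2. dequeue(): size=0
3. enqueue(85): size=1
4. dequeue(): size=0
5. enqueue(55): size=1
6. dequeue(): size=0
7. enqueue(88): size=1
8. enqueue(41): size=2
9. enqueue(34): size=3
10. enqueue(73): size=3=cap → OVERFLOW (fail)
11. enqueue(88): size=3=cap → OVERFLOW (fail)
12. dequeue(): size=2
13. enqueue(72): size=3
14. enqueue(8): size=3=cap → OVERFLOW (fail)
15. enqueue(46): size=3=cap → OVERFLOW (fail)
16. dequeue(): size=2

Answer: 10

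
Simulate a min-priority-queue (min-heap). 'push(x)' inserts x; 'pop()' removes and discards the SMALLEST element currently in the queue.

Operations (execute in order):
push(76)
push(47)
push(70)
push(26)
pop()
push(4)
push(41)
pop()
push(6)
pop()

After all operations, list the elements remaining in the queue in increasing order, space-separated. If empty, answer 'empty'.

push(76): heap contents = [76]
push(47): heap contents = [47, 76]
push(70): heap contents = [47, 70, 76]
push(26): heap contents = [26, 47, 70, 76]
pop() → 26: heap contents = [47, 70, 76]
push(4): heap contents = [4, 47, 70, 76]
push(41): heap contents = [4, 41, 47, 70, 76]
pop() → 4: heap contents = [41, 47, 70, 76]
push(6): heap contents = [6, 41, 47, 70, 76]
pop() → 6: heap contents = [41, 47, 70, 76]

Answer: 41 47 70 76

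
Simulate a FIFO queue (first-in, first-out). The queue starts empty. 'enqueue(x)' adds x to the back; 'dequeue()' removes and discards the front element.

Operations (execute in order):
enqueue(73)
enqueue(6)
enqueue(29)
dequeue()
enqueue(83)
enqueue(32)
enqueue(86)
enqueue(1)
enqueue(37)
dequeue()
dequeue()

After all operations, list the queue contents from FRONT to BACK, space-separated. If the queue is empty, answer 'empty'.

enqueue(73): [73]
enqueue(6): [73, 6]
enqueue(29): [73, 6, 29]
dequeue(): [6, 29]
enqueue(83): [6, 29, 83]
enqueue(32): [6, 29, 83, 32]
enqueue(86): [6, 29, 83, 32, 86]
enqueue(1): [6, 29, 83, 32, 86, 1]
enqueue(37): [6, 29, 83, 32, 86, 1, 37]
dequeue(): [29, 83, 32, 86, 1, 37]
dequeue(): [83, 32, 86, 1, 37]

Answer: 83 32 86 1 37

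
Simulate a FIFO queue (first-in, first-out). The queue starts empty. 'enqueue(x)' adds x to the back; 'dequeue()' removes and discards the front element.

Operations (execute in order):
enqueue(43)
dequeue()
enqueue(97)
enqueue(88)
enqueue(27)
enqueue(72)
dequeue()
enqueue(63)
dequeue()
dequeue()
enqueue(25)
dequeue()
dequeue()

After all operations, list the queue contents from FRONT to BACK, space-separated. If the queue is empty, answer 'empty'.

Answer: 25

Derivation:
enqueue(43): [43]
dequeue(): []
enqueue(97): [97]
enqueue(88): [97, 88]
enqueue(27): [97, 88, 27]
enqueue(72): [97, 88, 27, 72]
dequeue(): [88, 27, 72]
enqueue(63): [88, 27, 72, 63]
dequeue(): [27, 72, 63]
dequeue(): [72, 63]
enqueue(25): [72, 63, 25]
dequeue(): [63, 25]
dequeue(): [25]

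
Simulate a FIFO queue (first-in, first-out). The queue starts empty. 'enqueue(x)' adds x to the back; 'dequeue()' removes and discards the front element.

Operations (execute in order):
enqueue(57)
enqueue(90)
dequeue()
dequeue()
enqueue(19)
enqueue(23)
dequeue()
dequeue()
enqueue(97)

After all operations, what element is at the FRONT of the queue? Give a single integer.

Answer: 97

Derivation:
enqueue(57): queue = [57]
enqueue(90): queue = [57, 90]
dequeue(): queue = [90]
dequeue(): queue = []
enqueue(19): queue = [19]
enqueue(23): queue = [19, 23]
dequeue(): queue = [23]
dequeue(): queue = []
enqueue(97): queue = [97]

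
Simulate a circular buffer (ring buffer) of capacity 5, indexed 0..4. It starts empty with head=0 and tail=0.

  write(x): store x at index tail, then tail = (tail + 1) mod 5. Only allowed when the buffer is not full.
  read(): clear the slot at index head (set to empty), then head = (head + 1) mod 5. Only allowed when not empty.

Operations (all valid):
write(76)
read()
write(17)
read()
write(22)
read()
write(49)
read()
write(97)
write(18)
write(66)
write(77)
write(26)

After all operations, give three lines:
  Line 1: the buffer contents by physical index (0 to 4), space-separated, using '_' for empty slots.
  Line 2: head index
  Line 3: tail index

write(76): buf=[76 _ _ _ _], head=0, tail=1, size=1
read(): buf=[_ _ _ _ _], head=1, tail=1, size=0
write(17): buf=[_ 17 _ _ _], head=1, tail=2, size=1
read(): buf=[_ _ _ _ _], head=2, tail=2, size=0
write(22): buf=[_ _ 22 _ _], head=2, tail=3, size=1
read(): buf=[_ _ _ _ _], head=3, tail=3, size=0
write(49): buf=[_ _ _ 49 _], head=3, tail=4, size=1
read(): buf=[_ _ _ _ _], head=4, tail=4, size=0
write(97): buf=[_ _ _ _ 97], head=4, tail=0, size=1
write(18): buf=[18 _ _ _ 97], head=4, tail=1, size=2
write(66): buf=[18 66 _ _ 97], head=4, tail=2, size=3
write(77): buf=[18 66 77 _ 97], head=4, tail=3, size=4
write(26): buf=[18 66 77 26 97], head=4, tail=4, size=5

Answer: 18 66 77 26 97
4
4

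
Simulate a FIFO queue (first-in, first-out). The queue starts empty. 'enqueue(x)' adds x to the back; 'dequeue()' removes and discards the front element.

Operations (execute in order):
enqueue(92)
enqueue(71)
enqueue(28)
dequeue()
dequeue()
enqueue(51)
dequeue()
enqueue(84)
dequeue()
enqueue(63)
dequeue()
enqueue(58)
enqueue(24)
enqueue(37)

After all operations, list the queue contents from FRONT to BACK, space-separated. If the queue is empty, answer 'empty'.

enqueue(92): [92]
enqueue(71): [92, 71]
enqueue(28): [92, 71, 28]
dequeue(): [71, 28]
dequeue(): [28]
enqueue(51): [28, 51]
dequeue(): [51]
enqueue(84): [51, 84]
dequeue(): [84]
enqueue(63): [84, 63]
dequeue(): [63]
enqueue(58): [63, 58]
enqueue(24): [63, 58, 24]
enqueue(37): [63, 58, 24, 37]

Answer: 63 58 24 37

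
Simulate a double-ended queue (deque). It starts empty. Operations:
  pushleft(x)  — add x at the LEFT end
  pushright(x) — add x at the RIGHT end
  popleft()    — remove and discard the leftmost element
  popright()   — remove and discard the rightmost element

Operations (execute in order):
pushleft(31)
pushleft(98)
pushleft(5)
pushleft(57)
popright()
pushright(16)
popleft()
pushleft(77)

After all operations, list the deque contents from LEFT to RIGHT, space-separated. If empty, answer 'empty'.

pushleft(31): [31]
pushleft(98): [98, 31]
pushleft(5): [5, 98, 31]
pushleft(57): [57, 5, 98, 31]
popright(): [57, 5, 98]
pushright(16): [57, 5, 98, 16]
popleft(): [5, 98, 16]
pushleft(77): [77, 5, 98, 16]

Answer: 77 5 98 16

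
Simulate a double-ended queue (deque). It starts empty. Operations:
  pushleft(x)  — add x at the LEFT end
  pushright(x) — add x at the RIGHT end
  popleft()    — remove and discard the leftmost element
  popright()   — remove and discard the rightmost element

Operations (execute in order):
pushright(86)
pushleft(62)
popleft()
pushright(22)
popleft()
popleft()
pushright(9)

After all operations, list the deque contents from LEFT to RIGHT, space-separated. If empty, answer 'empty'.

pushright(86): [86]
pushleft(62): [62, 86]
popleft(): [86]
pushright(22): [86, 22]
popleft(): [22]
popleft(): []
pushright(9): [9]

Answer: 9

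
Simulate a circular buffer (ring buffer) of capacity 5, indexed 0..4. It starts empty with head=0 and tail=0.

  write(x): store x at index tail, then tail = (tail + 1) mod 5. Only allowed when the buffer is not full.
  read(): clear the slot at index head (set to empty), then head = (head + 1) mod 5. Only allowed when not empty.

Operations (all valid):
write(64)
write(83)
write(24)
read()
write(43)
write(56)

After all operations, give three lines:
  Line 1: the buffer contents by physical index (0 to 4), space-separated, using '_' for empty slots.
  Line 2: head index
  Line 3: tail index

Answer: _ 83 24 43 56
1
0

Derivation:
write(64): buf=[64 _ _ _ _], head=0, tail=1, size=1
write(83): buf=[64 83 _ _ _], head=0, tail=2, size=2
write(24): buf=[64 83 24 _ _], head=0, tail=3, size=3
read(): buf=[_ 83 24 _ _], head=1, tail=3, size=2
write(43): buf=[_ 83 24 43 _], head=1, tail=4, size=3
write(56): buf=[_ 83 24 43 56], head=1, tail=0, size=4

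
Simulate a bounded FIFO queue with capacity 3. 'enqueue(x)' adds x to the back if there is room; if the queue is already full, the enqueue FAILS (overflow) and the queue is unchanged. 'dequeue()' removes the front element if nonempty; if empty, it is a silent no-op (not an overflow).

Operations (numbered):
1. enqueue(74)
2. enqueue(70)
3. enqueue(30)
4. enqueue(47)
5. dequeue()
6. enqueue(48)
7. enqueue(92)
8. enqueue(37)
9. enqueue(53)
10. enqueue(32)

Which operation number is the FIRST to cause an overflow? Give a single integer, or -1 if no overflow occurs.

1. enqueue(74): size=1
2. enqueue(70): size=2
3. enqueue(30): size=3
4. enqueue(47): size=3=cap → OVERFLOW (fail)
5. dequeue(): size=2
6. enqueue(48): size=3
7. enqueue(92): size=3=cap → OVERFLOW (fail)
8. enqueue(37): size=3=cap → OVERFLOW (fail)
9. enqueue(53): size=3=cap → OVERFLOW (fail)
10. enqueue(32): size=3=cap → OVERFLOW (fail)

Answer: 4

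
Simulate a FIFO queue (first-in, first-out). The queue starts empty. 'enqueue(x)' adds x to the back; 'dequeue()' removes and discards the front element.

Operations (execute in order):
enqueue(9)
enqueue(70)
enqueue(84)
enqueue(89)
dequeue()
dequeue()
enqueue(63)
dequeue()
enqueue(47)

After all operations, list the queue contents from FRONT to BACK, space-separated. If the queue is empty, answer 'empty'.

enqueue(9): [9]
enqueue(70): [9, 70]
enqueue(84): [9, 70, 84]
enqueue(89): [9, 70, 84, 89]
dequeue(): [70, 84, 89]
dequeue(): [84, 89]
enqueue(63): [84, 89, 63]
dequeue(): [89, 63]
enqueue(47): [89, 63, 47]

Answer: 89 63 47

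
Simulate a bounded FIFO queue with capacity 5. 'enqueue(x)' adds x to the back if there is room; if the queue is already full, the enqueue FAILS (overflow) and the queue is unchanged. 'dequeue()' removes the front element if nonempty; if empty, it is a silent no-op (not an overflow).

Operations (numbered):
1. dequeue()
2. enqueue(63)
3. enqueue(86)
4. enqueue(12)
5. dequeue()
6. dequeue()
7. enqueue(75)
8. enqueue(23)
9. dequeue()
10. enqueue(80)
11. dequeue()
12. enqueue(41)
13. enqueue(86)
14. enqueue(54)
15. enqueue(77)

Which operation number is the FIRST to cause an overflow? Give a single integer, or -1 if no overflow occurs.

Answer: 15

Derivation:
1. dequeue(): empty, no-op, size=0
2. enqueue(63): size=1
3. enqueue(86): size=2
4. enqueue(12): size=3
5. dequeue(): size=2
6. dequeue(): size=1
7. enqueue(75): size=2
8. enqueue(23): size=3
9. dequeue(): size=2
10. enqueue(80): size=3
11. dequeue(): size=2
12. enqueue(41): size=3
13. enqueue(86): size=4
14. enqueue(54): size=5
15. enqueue(77): size=5=cap → OVERFLOW (fail)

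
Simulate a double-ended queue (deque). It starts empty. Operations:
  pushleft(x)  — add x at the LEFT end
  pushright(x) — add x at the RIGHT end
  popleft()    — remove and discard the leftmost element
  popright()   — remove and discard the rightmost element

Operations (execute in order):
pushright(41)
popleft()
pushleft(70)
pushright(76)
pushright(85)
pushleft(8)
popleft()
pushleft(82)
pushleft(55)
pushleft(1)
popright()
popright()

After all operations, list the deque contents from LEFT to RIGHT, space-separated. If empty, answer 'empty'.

pushright(41): [41]
popleft(): []
pushleft(70): [70]
pushright(76): [70, 76]
pushright(85): [70, 76, 85]
pushleft(8): [8, 70, 76, 85]
popleft(): [70, 76, 85]
pushleft(82): [82, 70, 76, 85]
pushleft(55): [55, 82, 70, 76, 85]
pushleft(1): [1, 55, 82, 70, 76, 85]
popright(): [1, 55, 82, 70, 76]
popright(): [1, 55, 82, 70]

Answer: 1 55 82 70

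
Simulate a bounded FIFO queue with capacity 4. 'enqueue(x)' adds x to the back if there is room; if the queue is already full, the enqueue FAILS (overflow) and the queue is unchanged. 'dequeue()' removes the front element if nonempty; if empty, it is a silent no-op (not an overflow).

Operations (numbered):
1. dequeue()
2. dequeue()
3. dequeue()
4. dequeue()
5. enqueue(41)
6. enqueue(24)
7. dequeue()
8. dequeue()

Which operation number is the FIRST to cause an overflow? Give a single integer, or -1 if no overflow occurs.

Answer: -1

Derivation:
1. dequeue(): empty, no-op, size=0
2. dequeue(): empty, no-op, size=0
3. dequeue(): empty, no-op, size=0
4. dequeue(): empty, no-op, size=0
5. enqueue(41): size=1
6. enqueue(24): size=2
7. dequeue(): size=1
8. dequeue(): size=0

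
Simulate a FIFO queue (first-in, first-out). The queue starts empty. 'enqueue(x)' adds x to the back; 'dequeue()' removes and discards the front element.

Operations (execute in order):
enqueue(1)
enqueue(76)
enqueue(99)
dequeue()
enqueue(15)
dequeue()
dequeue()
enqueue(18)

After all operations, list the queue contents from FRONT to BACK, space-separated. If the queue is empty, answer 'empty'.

Answer: 15 18

Derivation:
enqueue(1): [1]
enqueue(76): [1, 76]
enqueue(99): [1, 76, 99]
dequeue(): [76, 99]
enqueue(15): [76, 99, 15]
dequeue(): [99, 15]
dequeue(): [15]
enqueue(18): [15, 18]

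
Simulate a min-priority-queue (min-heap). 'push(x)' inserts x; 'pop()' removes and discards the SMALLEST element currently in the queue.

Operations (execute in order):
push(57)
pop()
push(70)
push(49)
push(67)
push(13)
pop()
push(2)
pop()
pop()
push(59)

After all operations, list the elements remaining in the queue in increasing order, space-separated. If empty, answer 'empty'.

Answer: 59 67 70

Derivation:
push(57): heap contents = [57]
pop() → 57: heap contents = []
push(70): heap contents = [70]
push(49): heap contents = [49, 70]
push(67): heap contents = [49, 67, 70]
push(13): heap contents = [13, 49, 67, 70]
pop() → 13: heap contents = [49, 67, 70]
push(2): heap contents = [2, 49, 67, 70]
pop() → 2: heap contents = [49, 67, 70]
pop() → 49: heap contents = [67, 70]
push(59): heap contents = [59, 67, 70]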